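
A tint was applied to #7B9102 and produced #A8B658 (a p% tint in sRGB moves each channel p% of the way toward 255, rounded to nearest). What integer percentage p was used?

#7B9102 is rgb(123, 145, 2); #A8B658 is rgb(168, 182, 88).
On the B channel (widest range): 88 ≈ 2 + (p/100)(255 − 2), so p ≈ 100×(88 − 2)/(255 − 2) = 8600/253 = 33.99.
p = 34 reproduces all three channels after rounding.

34%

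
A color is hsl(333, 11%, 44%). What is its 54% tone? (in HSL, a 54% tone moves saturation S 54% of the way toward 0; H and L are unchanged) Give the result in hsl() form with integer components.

S moves 54% from 11 toward 0: 11 − 5.94 = 5.06 → 5.
H and L are unchanged.

hsl(333, 5%, 44%)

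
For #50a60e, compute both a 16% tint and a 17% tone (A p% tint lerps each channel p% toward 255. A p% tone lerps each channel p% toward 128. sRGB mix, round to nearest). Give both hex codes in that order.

#6cb435, #58a021

#50a60e is rgb(80, 166, 14).
16% tint:
  R: 80 + 0.16×(255−80) = 80 + 28 = 108 → 108
  G: 166 + 0.16×(255−166) = 166 + 14.24 = 180.24 → 180
  B: 14 + 38.56 = 52.56 → 53
  → #6cb435
17% tone:
  R: 80 + 0.17×(128−80) = 80 + 8.16 = 88.16 → 88
  G: 166 − 6.46 = 159.54 → 160
  B: 14 + 19.38 = 33.38 → 33
  → #58a021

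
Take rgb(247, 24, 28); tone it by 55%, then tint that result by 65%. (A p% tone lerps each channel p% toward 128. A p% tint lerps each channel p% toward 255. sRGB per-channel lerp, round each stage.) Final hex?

#E5C2C3

Lerp each channel 55% toward 128:
  R: 247 − 65.45 = 181.55 → 182
  G: 24 + 0.55×(128−24) = 24 + 57.2 = 81.2 → 81
  B: 28 + 55 = 83 → 83
After the tone: rgb(182, 81, 83) = #B65153.
Per channel, c → c + 0.65(255 − c):
  R: 182 + 0.65×(255−182) = 182 + 47.45 = 229.45 → 229
  G: 81 + 0.65×(255−81) = 81 + 113.1 = 194.1 → 194
  B: 83 + 111.8 = 194.8 → 195
rgb(229, 194, 195) = #E5C2C3.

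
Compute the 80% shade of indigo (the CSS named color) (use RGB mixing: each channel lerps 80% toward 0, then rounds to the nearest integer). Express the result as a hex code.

#0f001a

CSS indigo is rgb(75, 0, 130).
An 80% shade moves each channel 80% toward 0:
  R: 75 − 60 = 15 → 15
  G: 0 + 0.8×(0−0) = 0 + 0 = 0 → 0
  B: 130 + 0.8×(0−130) = 130 − 104 = 26 → 26
rgb(15, 0, 26) = #0f001a.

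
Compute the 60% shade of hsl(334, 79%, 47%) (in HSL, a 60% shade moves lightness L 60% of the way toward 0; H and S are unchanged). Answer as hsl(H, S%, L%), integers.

hsl(334, 79%, 19%)

L moves 60% from 47 toward 0: 47 − 28.2 = 18.8 → 19.
H and S are unchanged.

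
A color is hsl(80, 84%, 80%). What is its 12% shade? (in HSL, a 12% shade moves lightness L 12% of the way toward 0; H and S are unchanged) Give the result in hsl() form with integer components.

hsl(80, 84%, 70%)

L moves 12% from 80 toward 0: 80 − 9.6 = 70.4 → 70.
H and S are unchanged.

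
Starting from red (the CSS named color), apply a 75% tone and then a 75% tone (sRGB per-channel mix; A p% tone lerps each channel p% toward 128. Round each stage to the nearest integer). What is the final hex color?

CSS red is rgb(255, 0, 0).
Per channel, c → c + 0.75(128 − c):
  R: 255 + 0.75×(128−255) = 255 − 95.25 = 159.75 → 160
  G: 0 + 96 = 96 → 96
  B: 0 + 96 = 96 → 96
After the tone: rgb(160, 96, 96) = #A06060.
Lerp each channel 75% toward 128:
  R: 160 − 24 = 136 → 136
  G: 96 + 24 = 120 → 120
  B: 96 + 24 = 120 → 120
rgb(136, 120, 120) = #887878.

#887878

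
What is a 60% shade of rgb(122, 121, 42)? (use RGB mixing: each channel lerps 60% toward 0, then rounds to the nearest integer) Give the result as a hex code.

#313011

Per channel, c → c + 0.6(0 − c):
  R: 122 + 0.6×(0−122) = 122 − 73.2 = 48.8 → 49
  G: 121 + 0.6×(0−121) = 121 − 72.6 = 48.4 → 48
  B: 42 − 25.2 = 16.8 → 17
rgb(49, 48, 17) = #313011.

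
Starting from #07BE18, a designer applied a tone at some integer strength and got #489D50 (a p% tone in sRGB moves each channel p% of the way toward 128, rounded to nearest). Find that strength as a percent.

54%

#07BE18 is rgb(7, 190, 24); #489D50 is rgb(72, 157, 80).
On the R channel (widest range): 72 ≈ 7 + (p/100)(128 − 7), so p ≈ 100×(72 − 7)/(128 − 7) = 6500/121 = 53.72.
p = 54 reproduces all three channels after rounding.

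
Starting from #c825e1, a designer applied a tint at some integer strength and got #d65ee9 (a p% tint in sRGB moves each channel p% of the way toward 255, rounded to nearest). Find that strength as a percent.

#c825e1 is rgb(200, 37, 225); #d65ee9 is rgb(214, 94, 233).
On the G channel (widest range): 94 ≈ 37 + (p/100)(255 − 37), so p ≈ 100×(94 − 37)/(255 − 37) = 5700/218 = 26.15.
p = 26 reproduces all three channels after rounding.

26%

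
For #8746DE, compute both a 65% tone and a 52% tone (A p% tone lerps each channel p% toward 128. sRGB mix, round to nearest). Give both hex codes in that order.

#826CA1, #8364AD

#8746DE is rgb(135, 70, 222).
65% tone:
  R: 135 − 4.55 = 130.45 → 130
  G: 70 + 0.65×(128−70) = 70 + 37.7 = 107.7 → 108
  B: 222 − 61.1 = 160.9 → 161
  → #826CA1
52% tone:
  R: 135 − 3.64 = 131.36 → 131
  G: 70 + 0.52×(128−70) = 70 + 30.16 = 100.16 → 100
  B: 222 + 0.52×(128−222) = 222 − 48.88 = 173.12 → 173
  → #8364AD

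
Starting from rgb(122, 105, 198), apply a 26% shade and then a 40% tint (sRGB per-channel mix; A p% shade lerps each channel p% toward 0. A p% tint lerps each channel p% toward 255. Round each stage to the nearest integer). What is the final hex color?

#9c95be

Per channel, c → c + 0.26(0 − c):
  R: 122 + 0.26×(0−122) = 122 − 31.72 = 90.28 → 90
  G: 105 − 27.3 = 77.7 → 78
  B: 198 − 51.48 = 146.52 → 147
After the shade: rgb(90, 78, 147) = #5a4e93.
Lerp each channel 40% toward 255:
  R: 90 + 66 = 156 → 156
  G: 78 + 70.8 = 148.8 → 149
  B: 147 + 43.2 = 190.2 → 190
rgb(156, 149, 190) = #9c95be.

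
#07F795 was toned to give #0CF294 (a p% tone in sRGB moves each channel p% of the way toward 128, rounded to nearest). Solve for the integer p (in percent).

#07F795 is rgb(7, 247, 149); #0CF294 is rgb(12, 242, 148).
On the R channel (widest range): 12 ≈ 7 + (p/100)(128 − 7), so p ≈ 100×(12 − 7)/(128 − 7) = 500/121 = 4.13.
p = 4 reproduces all three channels after rounding.

4%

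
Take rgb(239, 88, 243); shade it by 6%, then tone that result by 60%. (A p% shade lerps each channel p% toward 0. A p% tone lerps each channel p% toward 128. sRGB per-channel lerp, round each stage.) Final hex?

#a76ea8

Lerp each channel 6% toward 0:
  R: 239 + 0.06×(0−239) = 239 − 14.34 = 224.66 → 225
  G: 88 + 0.06×(0−88) = 88 − 5.28 = 82.72 → 83
  B: 243 + 0.06×(0−243) = 243 − 14.58 = 228.42 → 228
After the shade: rgb(225, 83, 228) = #e153e4.
A 60% tone moves each channel 60% toward 128:
  R: 225 + 0.6×(128−225) = 225 − 58.2 = 166.8 → 167
  G: 83 + 0.6×(128−83) = 83 + 27 = 110 → 110
  B: 228 + 0.6×(128−228) = 228 − 60 = 168 → 168
rgb(167, 110, 168) = #a76ea8.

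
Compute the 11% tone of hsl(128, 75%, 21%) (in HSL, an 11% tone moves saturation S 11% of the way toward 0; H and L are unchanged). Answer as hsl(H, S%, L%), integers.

hsl(128, 67%, 21%)

S moves 11% from 75 toward 0: 75 − 8.25 = 66.75 → 67.
H and L are unchanged.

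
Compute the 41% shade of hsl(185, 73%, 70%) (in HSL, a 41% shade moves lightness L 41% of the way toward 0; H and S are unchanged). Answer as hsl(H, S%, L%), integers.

hsl(185, 73%, 41%)

L moves 41% from 70 toward 0: 70 − 28.7 = 41.3 → 41.
H and S are unchanged.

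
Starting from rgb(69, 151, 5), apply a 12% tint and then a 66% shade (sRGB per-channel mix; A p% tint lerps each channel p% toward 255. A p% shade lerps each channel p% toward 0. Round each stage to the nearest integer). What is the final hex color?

#1f370c

A 12% tint moves each channel 12% toward 255:
  R: 69 + 0.12×(255−69) = 69 + 22.32 = 91.32 → 91
  G: 151 + 0.12×(255−151) = 151 + 12.48 = 163.48 → 163
  B: 5 + 30 = 35 → 35
After the tint: rgb(91, 163, 35) = #5ba323.
Per channel, c → c + 0.66(0 − c):
  R: 91 − 60.06 = 30.94 → 31
  G: 163 + 0.66×(0−163) = 163 − 107.58 = 55.42 → 55
  B: 35 + 0.66×(0−35) = 35 − 23.1 = 11.9 → 12
rgb(31, 55, 12) = #1f370c.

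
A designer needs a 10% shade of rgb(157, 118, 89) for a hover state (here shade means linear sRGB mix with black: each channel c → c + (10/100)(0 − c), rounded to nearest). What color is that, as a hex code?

A 10% shade moves each channel 10% toward 0:
  R: 157 + 0.1×(0−157) = 157 − 15.7 = 141.3 → 141
  G: 118 + 0.1×(0−118) = 118 − 11.8 = 106.2 → 106
  B: 89 + 0.1×(0−89) = 89 − 8.9 = 80.1 → 80
rgb(141, 106, 80) = #8d6a50.

#8d6a50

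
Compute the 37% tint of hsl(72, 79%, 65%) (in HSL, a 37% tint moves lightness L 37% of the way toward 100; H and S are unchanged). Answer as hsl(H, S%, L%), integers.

L moves 37% from 65 toward 100: 65 + 12.95 = 77.95 → 78.
H and S are unchanged.

hsl(72, 79%, 78%)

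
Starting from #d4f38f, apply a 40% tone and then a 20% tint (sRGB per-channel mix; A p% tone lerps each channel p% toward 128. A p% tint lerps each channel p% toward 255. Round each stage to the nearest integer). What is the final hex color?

#c1d1a1

#d4f38f is rgb(212, 243, 143).
A 40% tone moves each channel 40% toward 128:
  R: 212 − 33.6 = 178.4 → 178
  G: 243 − 46 = 197 → 197
  B: 143 − 6 = 137 → 137
After the tone: rgb(178, 197, 137) = #b2c589.
Lerp each channel 20% toward 255:
  R: 178 + 15.4 = 193.4 → 193
  G: 197 + 0.2×(255−197) = 197 + 11.6 = 208.6 → 209
  B: 137 + 23.6 = 160.6 → 161
rgb(193, 209, 161) = #c1d1a1.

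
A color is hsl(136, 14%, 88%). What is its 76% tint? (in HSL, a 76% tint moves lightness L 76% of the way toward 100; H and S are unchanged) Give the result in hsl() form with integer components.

hsl(136, 14%, 97%)

L moves 76% from 88 toward 100: 88 + 9.12 = 97.12 → 97.
H and S are unchanged.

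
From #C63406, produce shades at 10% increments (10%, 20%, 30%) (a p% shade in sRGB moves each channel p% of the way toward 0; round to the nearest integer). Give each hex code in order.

#C63406 is rgb(198, 52, 6).
10%: (198 − 19.8 = 178.2→178, 52 − 5.2 = 46.8→47, 6 − 0.6 = 5.4→5) → #B22F05
20%: (198 − 39.6 = 158.4→158, 52 − 10.4 = 41.6→42, 6 − 1.2 = 4.8→5) → #9E2A05
30%: (198 − 59.4 = 138.6→139, 52 − 15.6 = 36.4→36, 6 − 1.8 = 4.2→4) → #8B2404

#B22F05, #9E2A05, #8B2404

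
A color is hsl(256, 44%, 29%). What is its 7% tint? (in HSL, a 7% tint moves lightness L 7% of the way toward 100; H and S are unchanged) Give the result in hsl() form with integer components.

hsl(256, 44%, 34%)

L moves 7% from 29 toward 100: 29 + 4.97 = 33.97 → 34.
H and S are unchanged.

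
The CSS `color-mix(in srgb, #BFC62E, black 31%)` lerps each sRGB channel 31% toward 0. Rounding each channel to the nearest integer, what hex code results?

#848920

#BFC62E is rgb(191, 198, 46).
A 31% shade moves each channel 31% toward 0:
  R: 191 + 0.31×(0−191) = 191 − 59.21 = 131.79 → 132
  G: 198 − 61.38 = 136.62 → 137
  B: 46 + 0.31×(0−46) = 46 − 14.26 = 31.74 → 32
rgb(132, 137, 32) = #848920.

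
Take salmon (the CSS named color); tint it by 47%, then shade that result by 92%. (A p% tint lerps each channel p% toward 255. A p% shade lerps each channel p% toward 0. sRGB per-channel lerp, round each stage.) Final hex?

#140f0e

CSS salmon is rgb(250, 128, 114).
Lerp each channel 47% toward 255:
  R: 250 + 2.35 = 252.35 → 252
  G: 128 + 0.47×(255−128) = 128 + 59.69 = 187.69 → 188
  B: 114 + 0.47×(255−114) = 114 + 66.27 = 180.27 → 180
After the tint: rgb(252, 188, 180) = #fcbcb4.
A 92% shade moves each channel 92% toward 0:
  R: 252 − 231.84 = 20.16 → 20
  G: 188 + 0.92×(0−188) = 188 − 172.96 = 15.04 → 15
  B: 180 − 165.6 = 14.4 → 14
rgb(20, 15, 14) = #140f0e.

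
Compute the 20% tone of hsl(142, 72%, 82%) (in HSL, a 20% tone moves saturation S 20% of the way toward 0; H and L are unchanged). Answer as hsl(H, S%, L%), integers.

hsl(142, 58%, 82%)

S moves 20% from 72 toward 0: 72 − 14.4 = 57.6 → 58.
H and L are unchanged.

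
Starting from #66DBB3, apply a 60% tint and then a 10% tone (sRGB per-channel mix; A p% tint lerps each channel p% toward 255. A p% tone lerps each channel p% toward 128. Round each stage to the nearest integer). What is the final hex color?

#66DBB3 is rgb(102, 219, 179).
Per channel, c → c + 0.6(255 − c):
  R: 102 + 91.8 = 193.8 → 194
  G: 219 + 0.6×(255−219) = 219 + 21.6 = 240.6 → 241
  B: 179 + 0.6×(255−179) = 179 + 45.6 = 224.6 → 225
After the tint: rgb(194, 241, 225) = #C2F1E1.
A 10% tone moves each channel 10% toward 128:
  R: 194 − 6.6 = 187.4 → 187
  G: 241 + 0.1×(128−241) = 241 − 11.3 = 229.7 → 230
  B: 225 + 0.1×(128−225) = 225 − 9.7 = 215.3 → 215
rgb(187, 230, 215) = #BBE6D7.

#BBE6D7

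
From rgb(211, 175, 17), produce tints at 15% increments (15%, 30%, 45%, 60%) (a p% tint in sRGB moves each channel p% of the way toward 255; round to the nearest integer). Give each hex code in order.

#dabb35, #e0c758, #e7d37c, #eddfa0

15%: (211 + 6.6 = 217.6→218, 175 + 12 = 187→187, 17 + 35.7 = 52.7→53) → #dabb35
30%: (211 + 13.2 = 224.2→224, 175 + 24 = 199→199, 17 + 71.4 = 88.4→88) → #e0c758
45%: (211 + 19.8 = 230.8→231, 175 + 36 = 211→211, 17 + 107.1 = 124.1→124) → #e7d37c
60%: (211 + 26.4 = 237.4→237, 175 + 48 = 223→223, 17 + 142.8 = 159.8→160) → #eddfa0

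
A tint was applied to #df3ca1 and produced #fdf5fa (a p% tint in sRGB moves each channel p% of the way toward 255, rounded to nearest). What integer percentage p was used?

95%

#df3ca1 is rgb(223, 60, 161); #fdf5fa is rgb(253, 245, 250).
On the G channel (widest range): 245 ≈ 60 + (p/100)(255 − 60), so p ≈ 100×(245 − 60)/(255 − 60) = 18500/195 = 94.87.
p = 95 reproduces all three channels after rounding.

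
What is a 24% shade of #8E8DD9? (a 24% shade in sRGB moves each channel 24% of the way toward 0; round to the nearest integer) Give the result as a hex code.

#6C6BA5

#8E8DD9 is rgb(142, 141, 217).
Per channel, c → c + 0.24(0 − c):
  R: 142 − 34.08 = 107.92 → 108
  G: 141 − 33.84 = 107.16 → 107
  B: 217 − 52.08 = 164.92 → 165
rgb(108, 107, 165) = #6C6BA5.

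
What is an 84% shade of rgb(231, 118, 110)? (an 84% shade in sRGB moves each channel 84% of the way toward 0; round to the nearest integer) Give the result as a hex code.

#251312

Per channel, c → c + 0.84(0 − c):
  R: 231 + 0.84×(0−231) = 231 − 194.04 = 36.96 → 37
  G: 118 + 0.84×(0−118) = 118 − 99.12 = 18.88 → 19
  B: 110 − 92.4 = 17.6 → 18
rgb(37, 19, 18) = #251312.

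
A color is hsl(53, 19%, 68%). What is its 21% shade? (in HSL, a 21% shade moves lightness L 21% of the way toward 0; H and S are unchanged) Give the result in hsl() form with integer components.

L moves 21% from 68 toward 0: 68 − 14.28 = 53.72 → 54.
H and S are unchanged.

hsl(53, 19%, 54%)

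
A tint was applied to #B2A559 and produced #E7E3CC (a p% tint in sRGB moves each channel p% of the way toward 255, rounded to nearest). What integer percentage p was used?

#B2A559 is rgb(178, 165, 89); #E7E3CC is rgb(231, 227, 204).
On the B channel (widest range): 204 ≈ 89 + (p/100)(255 − 89), so p ≈ 100×(204 − 89)/(255 − 89) = 11500/166 = 69.28.
p = 69 reproduces all three channels after rounding.

69%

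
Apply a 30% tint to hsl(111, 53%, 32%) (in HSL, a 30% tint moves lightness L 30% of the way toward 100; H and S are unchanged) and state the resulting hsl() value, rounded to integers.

L moves 30% from 32 toward 100: 32 + 20.4 = 52.4 → 52.
H and S are unchanged.

hsl(111, 53%, 52%)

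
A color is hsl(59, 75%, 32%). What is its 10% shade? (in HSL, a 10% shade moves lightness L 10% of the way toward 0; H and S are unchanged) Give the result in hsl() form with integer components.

L moves 10% from 32 toward 0: 32 − 3.2 = 28.8 → 29.
H and S are unchanged.

hsl(59, 75%, 29%)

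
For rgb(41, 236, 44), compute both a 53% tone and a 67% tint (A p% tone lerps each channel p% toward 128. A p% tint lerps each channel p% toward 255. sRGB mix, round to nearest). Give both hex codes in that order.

#57B359, #B8F9B9

53% tone:
  R: 41 + 0.53×(128−41) = 41 + 46.11 = 87.11 → 87
  G: 236 − 57.24 = 178.76 → 179
  B: 44 + 0.53×(128−44) = 44 + 44.52 = 88.52 → 89
  → #57B359
67% tint:
  R: 41 + 143.38 = 184.38 → 184
  G: 236 + 0.67×(255−236) = 236 + 12.73 = 248.73 → 249
  B: 44 + 141.37 = 185.37 → 185
  → #B8F9B9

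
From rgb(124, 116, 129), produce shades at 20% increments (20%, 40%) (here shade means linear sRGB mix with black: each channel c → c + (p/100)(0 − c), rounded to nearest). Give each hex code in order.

#635d67, #4a464d

20%: (124 − 24.8 = 99.2→99, 116 − 23.2 = 92.8→93, 129 − 25.8 = 103.2→103) → #635d67
40%: (124 − 49.6 = 74.4→74, 116 − 46.4 = 69.6→70, 129 − 51.6 = 77.4→77) → #4a464d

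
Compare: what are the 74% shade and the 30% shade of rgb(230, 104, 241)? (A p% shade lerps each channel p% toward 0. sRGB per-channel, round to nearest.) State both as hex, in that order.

#3C1B3F, #A149A9

74% shade:
  R: 230 + 0.74×(0−230) = 230 − 170.2 = 59.8 → 60
  G: 104 + 0.74×(0−104) = 104 − 76.96 = 27.04 → 27
  B: 241 − 178.34 = 62.66 → 63
  → #3C1B3F
30% shade:
  R: 230 − 69 = 161 → 161
  G: 104 + 0.3×(0−104) = 104 − 31.2 = 72.8 → 73
  B: 241 + 0.3×(0−241) = 241 − 72.3 = 168.7 → 169
  → #A149A9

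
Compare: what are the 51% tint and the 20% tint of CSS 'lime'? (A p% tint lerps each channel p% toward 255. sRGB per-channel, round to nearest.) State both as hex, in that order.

#82ff82, #33ff33

CSS lime is rgb(0, 255, 0).
51% tint:
  R: 0 + 0.51×(255−0) = 0 + 130.05 = 130.05 → 130
  G: 255 + 0.51×(255−255) = 255 + 0 = 255 → 255
  B: 0 + 0.51×(255−0) = 0 + 130.05 = 130.05 → 130
  → #82ff82
20% tint:
  R: 0 + 0.2×(255−0) = 0 + 51 = 51 → 51
  G: 255 + 0 = 255 → 255
  B: 0 + 0.2×(255−0) = 0 + 51 = 51 → 51
  → #33ff33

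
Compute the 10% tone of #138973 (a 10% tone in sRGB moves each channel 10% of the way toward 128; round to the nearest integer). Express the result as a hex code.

#138973 is rgb(19, 137, 115).
A 10% tone moves each channel 10% toward 128:
  R: 19 + 0.1×(128−19) = 19 + 10.9 = 29.9 → 30
  G: 137 + 0.1×(128−137) = 137 − 0.9 = 136.1 → 136
  B: 115 + 1.3 = 116.3 → 116
rgb(30, 136, 116) = #1E8874.

#1E8874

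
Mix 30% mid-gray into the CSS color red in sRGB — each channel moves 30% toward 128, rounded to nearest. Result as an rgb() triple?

rgb(217, 38, 38)

CSS red is rgb(255, 0, 0).
Per channel, c → c + 0.3(128 − c):
  R: 255 − 38.1 = 216.9 → 217
  G: 0 + 0.3×(128−0) = 0 + 38.4 = 38.4 → 38
  B: 0 + 38.4 = 38.4 → 38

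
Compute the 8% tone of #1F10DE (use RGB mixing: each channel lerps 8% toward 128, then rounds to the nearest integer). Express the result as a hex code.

#1F10DE is rgb(31, 16, 222).
Lerp each channel 8% toward 128:
  R: 31 + 0.08×(128−31) = 31 + 7.76 = 38.76 → 39
  G: 16 + 0.08×(128−16) = 16 + 8.96 = 24.96 → 25
  B: 222 + 0.08×(128−222) = 222 − 7.52 = 214.48 → 214
rgb(39, 25, 214) = #2719D6.

#2719D6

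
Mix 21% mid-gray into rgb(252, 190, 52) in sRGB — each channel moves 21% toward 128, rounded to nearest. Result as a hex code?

A 21% tone moves each channel 21% toward 128:
  R: 252 + 0.21×(128−252) = 252 − 26.04 = 225.96 → 226
  G: 190 + 0.21×(128−190) = 190 − 13.02 = 176.98 → 177
  B: 52 + 15.96 = 67.96 → 68
rgb(226, 177, 68) = #e2b144.

#e2b144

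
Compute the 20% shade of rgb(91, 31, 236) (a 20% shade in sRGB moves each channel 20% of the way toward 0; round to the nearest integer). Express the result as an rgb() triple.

A 20% shade moves each channel 20% toward 0:
  R: 91 + 0.2×(0−91) = 91 − 18.2 = 72.8 → 73
  G: 31 − 6.2 = 24.8 → 25
  B: 236 − 47.2 = 188.8 → 189

rgb(73, 25, 189)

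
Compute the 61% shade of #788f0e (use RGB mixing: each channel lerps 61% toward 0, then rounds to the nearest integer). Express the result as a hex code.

#2f3805

#788f0e is rgb(120, 143, 14).
Per channel, c → c + 0.61(0 − c):
  R: 120 + 0.61×(0−120) = 120 − 73.2 = 46.8 → 47
  G: 143 − 87.23 = 55.77 → 56
  B: 14 − 8.54 = 5.46 → 5
rgb(47, 56, 5) = #2f3805.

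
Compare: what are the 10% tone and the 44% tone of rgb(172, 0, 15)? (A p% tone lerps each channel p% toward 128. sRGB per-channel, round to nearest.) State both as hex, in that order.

#A80D1A, #993841

10% tone:
  R: 172 + 0.1×(128−172) = 172 − 4.4 = 167.6 → 168
  G: 0 + 0.1×(128−0) = 0 + 12.8 = 12.8 → 13
  B: 15 + 11.3 = 26.3 → 26
  → #A80D1A
44% tone:
  R: 172 + 0.44×(128−172) = 172 − 19.36 = 152.64 → 153
  G: 0 + 0.44×(128−0) = 0 + 56.32 = 56.32 → 56
  B: 15 + 0.44×(128−15) = 15 + 49.72 = 64.72 → 65
  → #993841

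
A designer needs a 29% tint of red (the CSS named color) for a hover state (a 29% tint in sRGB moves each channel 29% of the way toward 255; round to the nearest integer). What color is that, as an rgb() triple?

rgb(255, 74, 74)

CSS red is rgb(255, 0, 0).
Per channel, c → c + 0.29(255 − c):
  R: 255 + 0 = 255 → 255
  G: 0 + 0.29×(255−0) = 0 + 73.95 = 73.95 → 74
  B: 0 + 0.29×(255−0) = 0 + 73.95 = 73.95 → 74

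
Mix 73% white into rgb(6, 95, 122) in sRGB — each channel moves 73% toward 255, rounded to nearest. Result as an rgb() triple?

rgb(188, 212, 219)

Per channel, c → c + 0.73(255 − c):
  R: 6 + 181.77 = 187.77 → 188
  G: 95 + 0.73×(255−95) = 95 + 116.8 = 211.8 → 212
  B: 122 + 97.09 = 219.09 → 219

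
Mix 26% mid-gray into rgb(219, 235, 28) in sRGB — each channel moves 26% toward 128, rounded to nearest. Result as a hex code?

Lerp each channel 26% toward 128:
  R: 219 + 0.26×(128−219) = 219 − 23.66 = 195.34 → 195
  G: 235 + 0.26×(128−235) = 235 − 27.82 = 207.18 → 207
  B: 28 + 26 = 54 → 54
rgb(195, 207, 54) = #C3CF36.

#C3CF36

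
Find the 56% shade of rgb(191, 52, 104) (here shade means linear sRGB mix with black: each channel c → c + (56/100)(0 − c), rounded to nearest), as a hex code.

A 56% shade moves each channel 56% toward 0:
  R: 191 − 106.96 = 84.04 → 84
  G: 52 + 0.56×(0−52) = 52 − 29.12 = 22.88 → 23
  B: 104 + 0.56×(0−104) = 104 − 58.24 = 45.76 → 46
rgb(84, 23, 46) = #54172e.

#54172e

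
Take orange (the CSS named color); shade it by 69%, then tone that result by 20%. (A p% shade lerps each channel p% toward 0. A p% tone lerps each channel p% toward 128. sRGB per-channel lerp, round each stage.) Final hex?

#59421a

CSS orange is rgb(255, 165, 0).
Lerp each channel 69% toward 0:
  R: 255 + 0.69×(0−255) = 255 − 175.95 = 79.05 → 79
  G: 165 + 0.69×(0−165) = 165 − 113.85 = 51.15 → 51
  B: 0 + 0 = 0 → 0
After the shade: rgb(79, 51, 0) = #4f3300.
Per channel, c → c + 0.2(128 − c):
  R: 79 + 9.8 = 88.8 → 89
  G: 51 + 15.4 = 66.4 → 66
  B: 0 + 0.2×(128−0) = 0 + 25.6 = 25.6 → 26
rgb(89, 66, 26) = #59421a.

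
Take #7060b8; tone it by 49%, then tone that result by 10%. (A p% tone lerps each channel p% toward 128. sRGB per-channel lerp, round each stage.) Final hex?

#79729a

#7060b8 is rgb(112, 96, 184).
Lerp each channel 49% toward 128:
  R: 112 + 0.49×(128−112) = 112 + 7.84 = 119.84 → 120
  G: 96 + 15.68 = 111.68 → 112
  B: 184 + 0.49×(128−184) = 184 − 27.44 = 156.56 → 157
After the tone: rgb(120, 112, 157) = #78709d.
Per channel, c → c + 0.1(128 − c):
  R: 120 + 0.1×(128−120) = 120 + 0.8 = 120.8 → 121
  G: 112 + 1.6 = 113.6 → 114
  B: 157 + 0.1×(128−157) = 157 − 2.9 = 154.1 → 154
rgb(121, 114, 154) = #79729a.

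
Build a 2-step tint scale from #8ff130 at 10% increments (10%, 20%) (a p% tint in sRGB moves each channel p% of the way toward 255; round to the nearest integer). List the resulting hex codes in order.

#9af245, #a5f459

#8ff130 is rgb(143, 241, 48).
10%: (143 + 11.2 = 154.2→154, 241 + 1.4 = 242.4→242, 48 + 20.7 = 68.7→69) → #9af245
20%: (143 + 22.4 = 165.4→165, 241 + 2.8 = 243.8→244, 48 + 41.4 = 89.4→89) → #a5f459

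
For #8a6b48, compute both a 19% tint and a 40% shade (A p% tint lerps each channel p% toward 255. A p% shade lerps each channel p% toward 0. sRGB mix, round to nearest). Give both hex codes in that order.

#a0876b, #53402b

#8a6b48 is rgb(138, 107, 72).
19% tint:
  R: 138 + 0.19×(255−138) = 138 + 22.23 = 160.23 → 160
  G: 107 + 0.19×(255−107) = 107 + 28.12 = 135.12 → 135
  B: 72 + 34.77 = 106.77 → 107
  → #a0876b
40% shade:
  R: 138 − 55.2 = 82.8 → 83
  G: 107 + 0.4×(0−107) = 107 − 42.8 = 64.2 → 64
  B: 72 − 28.8 = 43.2 → 43
  → #53402b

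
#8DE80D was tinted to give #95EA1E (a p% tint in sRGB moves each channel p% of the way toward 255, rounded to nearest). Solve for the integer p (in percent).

7%

#8DE80D is rgb(141, 232, 13); #95EA1E is rgb(149, 234, 30).
On the B channel (widest range): 30 ≈ 13 + (p/100)(255 − 13), so p ≈ 100×(30 − 13)/(255 − 13) = 1700/242 = 7.02.
p = 7 reproduces all three channels after rounding.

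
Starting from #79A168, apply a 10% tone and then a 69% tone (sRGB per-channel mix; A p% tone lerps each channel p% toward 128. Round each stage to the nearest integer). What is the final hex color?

#79A168 is rgb(121, 161, 104).
Per channel, c → c + 0.1(128 − c):
  R: 121 + 0.1×(128−121) = 121 + 0.7 = 121.7 → 122
  G: 161 − 3.3 = 157.7 → 158
  B: 104 + 0.1×(128−104) = 104 + 2.4 = 106.4 → 106
After the tone: rgb(122, 158, 106) = #7A9E6A.
Lerp each channel 69% toward 128:
  R: 122 + 0.69×(128−122) = 122 + 4.14 = 126.14 → 126
  G: 158 − 20.7 = 137.3 → 137
  B: 106 + 0.69×(128−106) = 106 + 15.18 = 121.18 → 121
rgb(126, 137, 121) = #7E8979.

#7E8979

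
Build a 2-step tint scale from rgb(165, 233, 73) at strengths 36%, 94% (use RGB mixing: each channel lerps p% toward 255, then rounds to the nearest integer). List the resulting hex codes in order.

#c5f18b, #fafef4

36%: (165 + 32.4 = 197.4→197, 233 + 7.92 = 240.92→241, 73 + 65.52 = 138.52→139) → #c5f18b
94%: (165 + 84.6 = 249.6→250, 233 + 20.68 = 253.68→254, 73 + 171.08 = 244.08→244) → #fafef4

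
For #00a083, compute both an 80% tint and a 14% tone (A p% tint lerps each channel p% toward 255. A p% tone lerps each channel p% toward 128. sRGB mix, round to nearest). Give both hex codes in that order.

#ccece6, #129c83

#00a083 is rgb(0, 160, 131).
80% tint:
  R: 0 + 204 = 204 → 204
  G: 160 + 76 = 236 → 236
  B: 131 + 99.2 = 230.2 → 230
  → #ccece6
14% tone:
  R: 0 + 0.14×(128−0) = 0 + 17.92 = 17.92 → 18
  G: 160 + 0.14×(128−160) = 160 − 4.48 = 155.52 → 156
  B: 131 + 0.14×(128−131) = 131 − 0.42 = 130.58 → 131
  → #129c83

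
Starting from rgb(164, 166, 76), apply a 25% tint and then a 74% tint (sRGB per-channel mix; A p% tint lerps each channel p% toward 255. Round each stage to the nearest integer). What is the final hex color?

Per channel, c → c + 0.25(255 − c):
  R: 164 + 0.25×(255−164) = 164 + 22.75 = 186.75 → 187
  G: 166 + 22.25 = 188.25 → 188
  B: 76 + 0.25×(255−76) = 76 + 44.75 = 120.75 → 121
After the tint: rgb(187, 188, 121) = #bbbc79.
A 74% tint moves each channel 74% toward 255:
  R: 187 + 0.74×(255−187) = 187 + 50.32 = 237.32 → 237
  G: 188 + 49.58 = 237.58 → 238
  B: 121 + 99.16 = 220.16 → 220
rgb(237, 238, 220) = #edeedc.

#edeedc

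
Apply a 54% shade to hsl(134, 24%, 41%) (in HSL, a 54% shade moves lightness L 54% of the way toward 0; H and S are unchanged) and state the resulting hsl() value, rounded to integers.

L moves 54% from 41 toward 0: 41 − 22.14 = 18.86 → 19.
H and S are unchanged.

hsl(134, 24%, 19%)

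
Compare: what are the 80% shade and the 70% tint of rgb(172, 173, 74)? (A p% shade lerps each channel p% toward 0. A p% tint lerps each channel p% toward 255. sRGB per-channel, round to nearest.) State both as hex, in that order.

#22230F, #E6E6C9

80% shade:
  R: 172 + 0.8×(0−172) = 172 − 137.6 = 34.4 → 34
  G: 173 − 138.4 = 34.6 → 35
  B: 74 + 0.8×(0−74) = 74 − 59.2 = 14.8 → 15
  → #22230F
70% tint:
  R: 172 + 0.7×(255−172) = 172 + 58.1 = 230.1 → 230
  G: 173 + 0.7×(255−173) = 173 + 57.4 = 230.4 → 230
  B: 74 + 126.7 = 200.7 → 201
  → #E6E6C9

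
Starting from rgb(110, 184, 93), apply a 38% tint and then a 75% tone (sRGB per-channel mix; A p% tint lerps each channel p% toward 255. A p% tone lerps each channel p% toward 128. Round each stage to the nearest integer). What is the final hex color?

Lerp each channel 38% toward 255:
  R: 110 + 0.38×(255−110) = 110 + 55.1 = 165.1 → 165
  G: 184 + 26.98 = 210.98 → 211
  B: 93 + 61.56 = 154.56 → 155
After the tint: rgb(165, 211, 155) = #a5d39b.
A 75% tone moves each channel 75% toward 128:
  R: 165 − 27.75 = 137.25 → 137
  G: 211 + 0.75×(128−211) = 211 − 62.25 = 148.75 → 149
  B: 155 − 20.25 = 134.75 → 135
rgb(137, 149, 135) = #899587.

#899587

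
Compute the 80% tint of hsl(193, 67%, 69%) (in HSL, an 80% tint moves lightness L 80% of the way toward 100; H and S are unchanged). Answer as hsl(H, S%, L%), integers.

hsl(193, 67%, 94%)

L moves 80% from 69 toward 100: 69 + 24.8 = 93.8 → 94.
H and S are unchanged.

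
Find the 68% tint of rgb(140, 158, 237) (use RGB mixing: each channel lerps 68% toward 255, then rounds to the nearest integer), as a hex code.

#DAE0F9

A 68% tint moves each channel 68% toward 255:
  R: 140 + 0.68×(255−140) = 140 + 78.2 = 218.2 → 218
  G: 158 + 0.68×(255−158) = 158 + 65.96 = 223.96 → 224
  B: 237 + 0.68×(255−237) = 237 + 12.24 = 249.24 → 249
rgb(218, 224, 249) = #DAE0F9.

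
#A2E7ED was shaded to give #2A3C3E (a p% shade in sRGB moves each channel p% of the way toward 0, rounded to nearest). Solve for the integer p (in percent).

#A2E7ED is rgb(162, 231, 237); #2A3C3E is rgb(42, 60, 62).
On the B channel (widest range): 62 ≈ 237 + (p/100)(0 − 237), so p ≈ 100×(62 − 237)/(0 − 237) = -17500/-237 = 73.84.
p = 74 reproduces all three channels after rounding.

74%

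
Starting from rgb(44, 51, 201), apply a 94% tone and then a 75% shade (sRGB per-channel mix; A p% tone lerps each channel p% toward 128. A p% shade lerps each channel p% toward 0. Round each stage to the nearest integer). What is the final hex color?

#1f1f21

A 94% tone moves each channel 94% toward 128:
  R: 44 + 78.96 = 122.96 → 123
  G: 51 + 72.38 = 123.38 → 123
  B: 201 + 0.94×(128−201) = 201 − 68.62 = 132.38 → 132
After the tone: rgb(123, 123, 132) = #7b7b84.
A 75% shade moves each channel 75% toward 0:
  R: 123 − 92.25 = 30.75 → 31
  G: 123 + 0.75×(0−123) = 123 − 92.25 = 30.75 → 31
  B: 132 − 99 = 33 → 33
rgb(31, 31, 33) = #1f1f21.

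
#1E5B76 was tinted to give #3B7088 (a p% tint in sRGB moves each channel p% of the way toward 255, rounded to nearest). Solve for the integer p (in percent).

13%

#1E5B76 is rgb(30, 91, 118); #3B7088 is rgb(59, 112, 136).
On the R channel (widest range): 59 ≈ 30 + (p/100)(255 − 30), so p ≈ 100×(59 − 30)/(255 − 30) = 2900/225 = 12.89.
p = 13 reproduces all three channels after rounding.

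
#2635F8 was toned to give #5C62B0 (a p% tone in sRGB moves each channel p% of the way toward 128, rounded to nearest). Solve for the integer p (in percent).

#2635F8 is rgb(38, 53, 248); #5C62B0 is rgb(92, 98, 176).
On the B channel (widest range): 176 ≈ 248 + (p/100)(128 − 248), so p ≈ 100×(176 − 248)/(128 − 248) = -7200/-120 = 60.00.
p = 60 reproduces all three channels after rounding.

60%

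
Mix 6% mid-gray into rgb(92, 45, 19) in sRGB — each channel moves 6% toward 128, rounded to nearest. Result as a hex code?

Per channel, c → c + 0.06(128 − c):
  R: 92 + 2.16 = 94.16 → 94
  G: 45 + 0.06×(128−45) = 45 + 4.98 = 49.98 → 50
  B: 19 + 0.06×(128−19) = 19 + 6.54 = 25.54 → 26
rgb(94, 50, 26) = #5E321A.

#5E321A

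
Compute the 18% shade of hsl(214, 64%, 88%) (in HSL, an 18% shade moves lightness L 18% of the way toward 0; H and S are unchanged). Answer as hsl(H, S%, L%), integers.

L moves 18% from 88 toward 0: 88 − 15.84 = 72.16 → 72.
H and S are unchanged.

hsl(214, 64%, 72%)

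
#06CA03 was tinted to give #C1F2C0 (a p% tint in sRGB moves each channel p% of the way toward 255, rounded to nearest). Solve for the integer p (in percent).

75%

#06CA03 is rgb(6, 202, 3); #C1F2C0 is rgb(193, 242, 192).
On the B channel (widest range): 192 ≈ 3 + (p/100)(255 − 3), so p ≈ 100×(192 − 3)/(255 − 3) = 18900/252 = 75.00.
p = 75 reproduces all three channels after rounding.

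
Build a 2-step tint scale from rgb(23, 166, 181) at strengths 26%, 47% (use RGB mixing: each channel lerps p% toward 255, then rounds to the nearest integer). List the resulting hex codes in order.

#53BDC8, #84D0D8

26%: (23 + 60.32 = 83.32→83, 166 + 23.14 = 189.14→189, 181 + 19.24 = 200.24→200) → #53BDC8
47%: (23 + 109.04 = 132.04→132, 166 + 41.83 = 207.83→208, 181 + 34.78 = 215.78→216) → #84D0D8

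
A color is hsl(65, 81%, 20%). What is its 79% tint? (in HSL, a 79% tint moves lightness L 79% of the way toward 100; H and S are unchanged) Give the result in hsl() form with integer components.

L moves 79% from 20 toward 100: 20 + 63.2 = 83.2 → 83.
H and S are unchanged.

hsl(65, 81%, 83%)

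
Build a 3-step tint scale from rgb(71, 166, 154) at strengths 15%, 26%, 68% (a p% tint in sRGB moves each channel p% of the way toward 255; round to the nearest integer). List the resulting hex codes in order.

15%: (71 + 27.6 = 98.6→99, 166 + 13.35 = 179.35→179, 154 + 15.15 = 169.15→169) → #63B3A9
26%: (71 + 47.84 = 118.84→119, 166 + 23.14 = 189.14→189, 154 + 26.26 = 180.26→180) → #77BDB4
68%: (71 + 125.12 = 196.12→196, 166 + 60.52 = 226.52→227, 154 + 68.68 = 222.68→223) → #C4E3DF

#63B3A9, #77BDB4, #C4E3DF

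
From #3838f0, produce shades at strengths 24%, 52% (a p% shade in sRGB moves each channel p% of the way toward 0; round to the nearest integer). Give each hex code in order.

#3838f0 is rgb(56, 56, 240).
24%: (56 − 13.44 = 42.56→43, 56 − 13.44 = 42.56→43, 240 − 57.6 = 182.4→182) → #2b2bb6
52%: (56 − 29.12 = 26.88→27, 56 − 29.12 = 26.88→27, 240 − 124.8 = 115.2→115) → #1b1b73

#2b2bb6, #1b1b73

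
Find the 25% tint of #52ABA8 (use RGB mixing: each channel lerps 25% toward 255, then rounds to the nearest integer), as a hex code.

#7DC0BE

#52ABA8 is rgb(82, 171, 168).
Lerp each channel 25% toward 255:
  R: 82 + 43.25 = 125.25 → 125
  G: 171 + 0.25×(255−171) = 171 + 21 = 192 → 192
  B: 168 + 0.25×(255−168) = 168 + 21.75 = 189.75 → 190
rgb(125, 192, 190) = #7DC0BE.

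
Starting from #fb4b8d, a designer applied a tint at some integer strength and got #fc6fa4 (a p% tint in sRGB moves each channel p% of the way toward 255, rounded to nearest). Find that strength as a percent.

20%

#fb4b8d is rgb(251, 75, 141); #fc6fa4 is rgb(252, 111, 164).
On the G channel (widest range): 111 ≈ 75 + (p/100)(255 − 75), so p ≈ 100×(111 − 75)/(255 − 75) = 3600/180 = 20.00.
p = 20 reproduces all three channels after rounding.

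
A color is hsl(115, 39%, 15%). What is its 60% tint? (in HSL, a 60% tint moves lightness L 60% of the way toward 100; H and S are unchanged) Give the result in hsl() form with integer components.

L moves 60% from 15 toward 100: 15 + 51 = 66 → 66.
H and S are unchanged.

hsl(115, 39%, 66%)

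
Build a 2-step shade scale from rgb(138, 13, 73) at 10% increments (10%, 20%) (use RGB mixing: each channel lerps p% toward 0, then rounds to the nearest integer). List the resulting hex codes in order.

#7c0c42, #6e0a3a

10%: (138 − 13.8 = 124.2→124, 13 − 1.3 = 11.7→12, 73 − 7.3 = 65.7→66) → #7c0c42
20%: (138 − 27.6 = 110.4→110, 13 − 2.6 = 10.4→10, 73 − 14.6 = 58.4→58) → #6e0a3a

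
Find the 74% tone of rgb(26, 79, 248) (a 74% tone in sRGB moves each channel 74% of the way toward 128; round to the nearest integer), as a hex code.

#65739f

Lerp each channel 74% toward 128:
  R: 26 + 75.48 = 101.48 → 101
  G: 79 + 0.74×(128−79) = 79 + 36.26 = 115.26 → 115
  B: 248 − 88.8 = 159.2 → 159
rgb(101, 115, 159) = #65739f.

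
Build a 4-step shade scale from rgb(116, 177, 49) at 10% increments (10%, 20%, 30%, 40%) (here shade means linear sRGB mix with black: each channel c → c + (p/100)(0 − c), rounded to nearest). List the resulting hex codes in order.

10%: (116 − 11.6 = 104.4→104, 177 − 17.7 = 159.3→159, 49 − 4.9 = 44.1→44) → #689F2C
20%: (116 − 23.2 = 92.8→93, 177 − 35.4 = 141.6→142, 49 − 9.8 = 39.2→39) → #5D8E27
30%: (116 − 34.8 = 81.2→81, 177 − 53.1 = 123.9→124, 49 − 14.7 = 34.3→34) → #517C22
40%: (116 − 46.4 = 69.6→70, 177 − 70.8 = 106.2→106, 49 − 19.6 = 29.4→29) → #466A1D

#689F2C, #5D8E27, #517C22, #466A1D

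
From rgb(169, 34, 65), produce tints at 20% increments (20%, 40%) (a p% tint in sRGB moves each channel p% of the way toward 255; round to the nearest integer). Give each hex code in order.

#BA4E67, #CB7A8D

20%: (169 + 17.2 = 186.2→186, 34 + 44.2 = 78.2→78, 65 + 38 = 103→103) → #BA4E67
40%: (169 + 34.4 = 203.4→203, 34 + 88.4 = 122.4→122, 65 + 76 = 141→141) → #CB7A8D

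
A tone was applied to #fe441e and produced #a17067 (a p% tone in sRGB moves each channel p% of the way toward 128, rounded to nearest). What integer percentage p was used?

#fe441e is rgb(254, 68, 30); #a17067 is rgb(161, 112, 103).
On the R channel (widest range): 161 ≈ 254 + (p/100)(128 − 254), so p ≈ 100×(161 − 254)/(128 − 254) = -9300/-126 = 73.81.
p = 74 reproduces all three channels after rounding.

74%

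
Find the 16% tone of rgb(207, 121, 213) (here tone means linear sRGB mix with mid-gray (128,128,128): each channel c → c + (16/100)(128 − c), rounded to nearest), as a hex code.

A 16% tone moves each channel 16% toward 128:
  R: 207 − 12.64 = 194.36 → 194
  G: 121 + 0.16×(128−121) = 121 + 1.12 = 122.12 → 122
  B: 213 + 0.16×(128−213) = 213 − 13.6 = 199.4 → 199
rgb(194, 122, 199) = #C27AC7.

#C27AC7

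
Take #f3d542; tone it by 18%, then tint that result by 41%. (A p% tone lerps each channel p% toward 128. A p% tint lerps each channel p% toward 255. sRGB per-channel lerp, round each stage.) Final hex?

#ecdd96

#f3d542 is rgb(243, 213, 66).
Lerp each channel 18% toward 128:
  R: 243 + 0.18×(128−243) = 243 − 20.7 = 222.3 → 222
  G: 213 − 15.3 = 197.7 → 198
  B: 66 + 0.18×(128−66) = 66 + 11.16 = 77.16 → 77
After the tone: rgb(222, 198, 77) = #dec64d.
A 41% tint moves each channel 41% toward 255:
  R: 222 + 0.41×(255−222) = 222 + 13.53 = 235.53 → 236
  G: 198 + 0.41×(255−198) = 198 + 23.37 = 221.37 → 221
  B: 77 + 0.41×(255−77) = 77 + 72.98 = 149.98 → 150
rgb(236, 221, 150) = #ecdd96.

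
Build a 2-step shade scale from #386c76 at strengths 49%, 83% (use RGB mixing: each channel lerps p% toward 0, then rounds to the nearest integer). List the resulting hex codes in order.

#386c76 is rgb(56, 108, 118).
49%: (56 − 27.44 = 28.56→29, 108 − 52.92 = 55.08→55, 118 − 57.82 = 60.18→60) → #1d373c
83%: (56 − 46.48 = 9.52→10, 108 − 89.64 = 18.36→18, 118 − 97.94 = 20.06→20) → #0a1214

#1d373c, #0a1214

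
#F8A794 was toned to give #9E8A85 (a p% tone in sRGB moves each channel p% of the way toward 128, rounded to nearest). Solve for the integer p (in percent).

75%

#F8A794 is rgb(248, 167, 148); #9E8A85 is rgb(158, 138, 133).
On the R channel (widest range): 158 ≈ 248 + (p/100)(128 − 248), so p ≈ 100×(158 − 248)/(128 − 248) = -9000/-120 = 75.00.
p = 75 reproduces all three channels after rounding.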